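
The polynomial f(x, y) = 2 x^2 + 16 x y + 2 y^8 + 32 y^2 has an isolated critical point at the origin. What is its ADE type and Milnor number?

The Hessian of f at 0 is [[4, 16], [16, 64]] with rank 1, so corank 1. A Groebner basis of the Jacobian ideal J(f) in C{x,y} is {y^7, x + 4*y}; counting standard monomials gives mu = 7. Corank 1: A-series; mu = 7 gives A_7.

Type A7, Milnor number mu = 7.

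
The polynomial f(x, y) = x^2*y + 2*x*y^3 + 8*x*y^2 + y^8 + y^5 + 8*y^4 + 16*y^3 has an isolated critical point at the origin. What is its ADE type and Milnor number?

Type D9, Milnor number mu = 9.

The Hessian of f at 0 is [[0, 0], [0, 0]] with rank 0, so corank 2. A Groebner basis of the Jacobian ideal J(f) in C{x,y} is {x^4 + 96*x^3 + 896*x^2*y + 2*x^2 + 2818*x*y^2 - 3064*x*y - 12288*y^2, x^3*y - 12*x^3 - 96*x^2*y - x^2/8 - 2049*x*y^2/8 + 511*x*y/2 + 1024*y^2, x^3 + x^2*y^2 + 4*x^2*y, x*y + y^3 + 4*y^2}; counting standard monomials gives mu = 9. Corank 2; j^3 = y*(x + 4*y)^2 has shape L^2 M (L != M), so D-series; mu = 9 gives D_9.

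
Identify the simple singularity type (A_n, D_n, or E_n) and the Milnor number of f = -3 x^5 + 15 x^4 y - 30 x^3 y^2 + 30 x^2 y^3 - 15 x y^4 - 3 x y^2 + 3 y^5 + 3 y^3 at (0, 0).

The Hessian of f at 0 has rank 0. Corank 2; j^3 = -3*y^2*(x - y) has shape L^2 M (L != M), so D-series; mu = 6 gives D_6.

Type D6, Milnor number mu = 6.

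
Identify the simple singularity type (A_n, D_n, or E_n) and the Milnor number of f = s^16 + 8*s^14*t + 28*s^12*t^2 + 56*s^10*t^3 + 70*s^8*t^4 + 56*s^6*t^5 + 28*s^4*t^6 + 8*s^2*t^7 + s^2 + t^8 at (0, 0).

Type A_7, Milnor number mu = 7.

The Hessian of f at 0 has rank 1. Corank 1: A-series; mu = 7 gives A_7.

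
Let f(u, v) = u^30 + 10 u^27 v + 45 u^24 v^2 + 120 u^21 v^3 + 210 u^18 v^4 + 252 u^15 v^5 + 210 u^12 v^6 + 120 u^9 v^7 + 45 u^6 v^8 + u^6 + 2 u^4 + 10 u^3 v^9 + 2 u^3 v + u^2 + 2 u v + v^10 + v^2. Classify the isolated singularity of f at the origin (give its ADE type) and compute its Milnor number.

Type A_9, Milnor number mu = 9.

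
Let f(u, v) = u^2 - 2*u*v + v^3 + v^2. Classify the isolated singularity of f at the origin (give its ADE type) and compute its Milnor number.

Type A2, Milnor number mu = 2.

The Hessian of f at 0 has rank 1. Corank 1: A-series; mu = 2 gives A_2.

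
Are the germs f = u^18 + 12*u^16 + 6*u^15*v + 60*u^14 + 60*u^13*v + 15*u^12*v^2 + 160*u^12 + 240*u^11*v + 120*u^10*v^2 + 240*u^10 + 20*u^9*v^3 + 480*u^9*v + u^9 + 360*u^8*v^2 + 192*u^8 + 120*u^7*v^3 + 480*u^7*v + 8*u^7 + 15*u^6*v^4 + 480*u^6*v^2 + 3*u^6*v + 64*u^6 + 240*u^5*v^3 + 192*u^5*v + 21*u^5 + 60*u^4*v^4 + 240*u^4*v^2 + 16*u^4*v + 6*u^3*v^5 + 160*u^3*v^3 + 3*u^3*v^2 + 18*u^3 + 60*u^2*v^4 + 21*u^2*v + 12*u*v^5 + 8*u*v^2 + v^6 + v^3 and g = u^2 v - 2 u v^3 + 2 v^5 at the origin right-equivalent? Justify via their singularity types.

No.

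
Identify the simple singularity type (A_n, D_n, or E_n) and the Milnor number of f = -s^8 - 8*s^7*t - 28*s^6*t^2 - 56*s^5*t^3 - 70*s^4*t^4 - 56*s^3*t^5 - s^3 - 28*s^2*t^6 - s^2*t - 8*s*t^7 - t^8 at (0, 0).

The Hessian of f at 0 has rank 0. Corank 2; j^3 = -s^2*(s + t) has shape L^2 M (L != M), so D-series; mu = 9 gives D_9.

Type D_{9}, Milnor number mu = 9.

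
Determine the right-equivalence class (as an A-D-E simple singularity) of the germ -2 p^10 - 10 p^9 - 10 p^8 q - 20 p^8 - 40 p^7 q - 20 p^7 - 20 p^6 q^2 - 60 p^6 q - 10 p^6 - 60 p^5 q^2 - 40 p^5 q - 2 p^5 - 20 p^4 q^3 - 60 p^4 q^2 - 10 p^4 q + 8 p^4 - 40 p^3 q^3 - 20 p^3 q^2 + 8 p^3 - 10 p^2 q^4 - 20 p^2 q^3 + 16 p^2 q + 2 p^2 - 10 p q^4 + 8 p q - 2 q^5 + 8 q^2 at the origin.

A_4

The Hessian of f at 0 has rank 1. Corank 1: A-series; mu = 4 gives A_4.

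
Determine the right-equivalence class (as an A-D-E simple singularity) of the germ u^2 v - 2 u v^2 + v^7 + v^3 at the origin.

The Hessian of f at 0 is [[0, 0], [0, 0]] with rank 0, so corank 2. A Groebner basis of the Jacobian ideal J(f) in C{u,v} is {u^2/7 + v^6 - v^2/7, u^3 - v^3, u*v - v^2}; counting standard monomials gives mu = 8. Corank 2; j^3 = v*(u - v)^2 has shape L^2 M (L != M), so D-series; mu = 8 gives D_8.

D8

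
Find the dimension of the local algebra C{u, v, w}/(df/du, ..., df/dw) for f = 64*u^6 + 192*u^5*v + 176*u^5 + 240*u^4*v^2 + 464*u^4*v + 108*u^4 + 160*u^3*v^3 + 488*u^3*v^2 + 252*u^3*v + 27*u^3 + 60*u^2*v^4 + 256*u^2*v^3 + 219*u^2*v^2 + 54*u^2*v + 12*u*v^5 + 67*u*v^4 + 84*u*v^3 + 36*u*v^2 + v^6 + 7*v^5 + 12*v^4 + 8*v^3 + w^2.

8

The Hessian of f at 0 is [[0, 0, 0], [0, 0, 0], [0, 0, 2]] with rank 1, so corank 2. A Groebner basis of the Jacobian ideal J(f) in C{u,v,w} is {-3645*u^2/16 + u*v^3 - 135*u*v^2/8 - 1215*u*v/4 - 45*v^3/4 - 405*v^2/4, 729*u^2/2 + 27*u*v^2 + 486*u*v + v^4 + 18*v^3 + 162*v^2, u^3 + 9*u^2/4 - 7*u*v^2/6 + 3*u*v - 13*v^3/27 + v^2, u^2*v - 9*u^2/8 + 5*u*v^2/4 - 3*u*v/2 + 7*v^3/18 - v^2/2, w}; counting standard monomials gives mu = 8. Corank 2; j^3 = (3*u + 2*v)^3 is a perfect cube, so E-series; the 5-jet and mu = 8 give E_8.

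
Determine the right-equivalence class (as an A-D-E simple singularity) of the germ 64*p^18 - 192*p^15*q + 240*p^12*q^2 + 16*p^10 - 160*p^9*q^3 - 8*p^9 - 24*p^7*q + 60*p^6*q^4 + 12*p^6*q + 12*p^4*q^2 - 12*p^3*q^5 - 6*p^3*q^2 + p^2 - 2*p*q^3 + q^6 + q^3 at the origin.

A_{2}

The Hessian of f at 0 has rank 1. Corank 1: A-series; mu = 2 gives A_2.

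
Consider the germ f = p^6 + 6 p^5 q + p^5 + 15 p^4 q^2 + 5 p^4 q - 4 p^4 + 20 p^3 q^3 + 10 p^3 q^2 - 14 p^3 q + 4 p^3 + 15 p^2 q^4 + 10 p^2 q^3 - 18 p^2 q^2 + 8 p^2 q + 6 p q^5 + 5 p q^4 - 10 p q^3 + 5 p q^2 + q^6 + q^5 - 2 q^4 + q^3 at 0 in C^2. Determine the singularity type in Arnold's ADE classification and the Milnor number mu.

The Hessian of f at 0 has rank 0. Corank 2; j^3 = (p + q)*(2*p + q)^2 has shape L^2 M (L != M), so D-series; mu = 7 gives D_7.

Type D_7, Milnor number mu = 7.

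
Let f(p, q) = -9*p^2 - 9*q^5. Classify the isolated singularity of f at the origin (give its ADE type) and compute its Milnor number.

The Hessian of f at 0 is [[-18, 0], [0, 0]] with rank 1, so corank 1. A Groebner basis of the Jacobian ideal J(f) in C{p,q} is {q^4, p}; counting standard monomials gives mu = 4. Corank 1: A-series; mu = 4 gives A_4.

Type A4, Milnor number mu = 4.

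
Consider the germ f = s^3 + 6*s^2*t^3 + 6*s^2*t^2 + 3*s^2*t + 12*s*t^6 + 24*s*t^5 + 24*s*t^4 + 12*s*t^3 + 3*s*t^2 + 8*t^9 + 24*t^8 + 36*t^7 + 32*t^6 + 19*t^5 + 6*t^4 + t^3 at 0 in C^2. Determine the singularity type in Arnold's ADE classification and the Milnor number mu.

Type E_{8}, Milnor number mu = 8.

The Hessian of f at 0 has rank 0. Corank 2; j^3 = (s + t)^3 is a perfect cube, so E-series; the 5-jet and mu = 8 give E_8.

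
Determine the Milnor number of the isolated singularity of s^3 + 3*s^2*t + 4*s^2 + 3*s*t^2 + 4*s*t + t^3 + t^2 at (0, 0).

2

The Hessian of f at 0 has rank 1. Corank 1: A-series; mu = 2 gives A_2.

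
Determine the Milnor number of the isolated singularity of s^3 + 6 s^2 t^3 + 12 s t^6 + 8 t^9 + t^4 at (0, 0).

The Hessian of f at 0 is [[0, 0], [0, 0]] with rank 0, so corank 2. A Groebner basis of the Jacobian ideal J(f) in C{s,t} is {t^3, s^2}; counting standard monomials gives mu = 6. Corank 2; j^3 = s^3 is a perfect cube, so E-series; the 4-jet and mu = 6 give E_6.

6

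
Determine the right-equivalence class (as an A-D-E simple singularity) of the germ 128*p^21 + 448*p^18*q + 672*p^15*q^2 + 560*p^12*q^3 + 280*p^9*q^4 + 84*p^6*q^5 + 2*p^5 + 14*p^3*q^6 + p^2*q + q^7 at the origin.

The Hessian of f at 0 has rank 0. Corank 2; j^3 = p^2*q has shape L^2 M (L != M), so D-series; mu = 8 gives D_8.

D_{8}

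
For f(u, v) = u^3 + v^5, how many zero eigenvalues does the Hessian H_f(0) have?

Hessian at 0 has rank 0.

2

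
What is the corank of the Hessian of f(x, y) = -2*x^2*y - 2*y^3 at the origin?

2

Hessian at 0 has rank 0.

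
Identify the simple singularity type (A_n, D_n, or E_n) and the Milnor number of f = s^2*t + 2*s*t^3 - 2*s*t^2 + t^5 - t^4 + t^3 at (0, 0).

Type D5, Milnor number mu = 5.

The Hessian of f at 0 is [[0, 0], [0, 0]] with rank 0, so corank 2. A Groebner basis of the Jacobian ideal J(f) in C{s,t} is {s*t^2 + s*t - t^2, s*t + t^3 - t^2, s^2 - 6*s*t + 5*t^2}; counting standard monomials gives mu = 5. Corank 2; j^3 = t*(s - t)^2 has shape L^2 M (L != M), so D-series; mu = 5 gives D_5.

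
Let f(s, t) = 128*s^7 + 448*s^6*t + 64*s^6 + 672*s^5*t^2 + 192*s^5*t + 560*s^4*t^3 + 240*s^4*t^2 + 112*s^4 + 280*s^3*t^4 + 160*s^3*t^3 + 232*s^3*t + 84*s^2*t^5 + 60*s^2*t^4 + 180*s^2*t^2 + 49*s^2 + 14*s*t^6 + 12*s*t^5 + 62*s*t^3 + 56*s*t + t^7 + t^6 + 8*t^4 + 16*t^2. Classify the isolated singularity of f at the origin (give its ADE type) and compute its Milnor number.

The Hessian of f at 0 has rank 1. Corank 1: A-series; mu = 6 gives A_6.

Type A6, Milnor number mu = 6.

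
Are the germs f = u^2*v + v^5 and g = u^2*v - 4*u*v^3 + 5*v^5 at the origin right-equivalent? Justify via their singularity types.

Yes.

The Hessian of f at 0 has rank 0. Corank 2; j^3 = u^2*v has shape L^2 M (L != M), so D-series; mu = 6 gives D_6. The Hessian of g at 0 has rank 0. Corank 2; j^3 = u^2*v has shape L^2 M (L != M), so D-series; mu = 6 gives D_6. Both have type D_6, hence right-equivalent.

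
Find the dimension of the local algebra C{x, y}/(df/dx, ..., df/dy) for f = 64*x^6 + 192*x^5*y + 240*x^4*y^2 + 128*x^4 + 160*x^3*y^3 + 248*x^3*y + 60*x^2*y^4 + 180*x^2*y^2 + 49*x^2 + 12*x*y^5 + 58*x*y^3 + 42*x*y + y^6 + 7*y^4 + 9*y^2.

3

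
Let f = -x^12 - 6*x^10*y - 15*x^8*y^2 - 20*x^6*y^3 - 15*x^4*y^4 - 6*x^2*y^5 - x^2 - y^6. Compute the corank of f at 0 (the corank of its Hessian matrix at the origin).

Hessian at 0 has rank 1.

1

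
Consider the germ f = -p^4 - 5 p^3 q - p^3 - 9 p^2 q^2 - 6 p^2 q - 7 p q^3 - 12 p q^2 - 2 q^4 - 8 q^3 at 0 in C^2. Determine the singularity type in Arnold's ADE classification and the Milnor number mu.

The Hessian of f at 0 has rank 0. Corank 2; j^3 = -(p + 2*q)^3 is a perfect cube, so E-series; the 4-jet and mu = 7 give E_7.

Type E7, Milnor number mu = 7.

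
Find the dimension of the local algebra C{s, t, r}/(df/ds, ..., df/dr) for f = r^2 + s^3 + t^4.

The Hessian of f at 0 has rank 1. Corank 2; j^3 = s^3 is a perfect cube, so E-series; the 4-jet and mu = 6 give E_6.

6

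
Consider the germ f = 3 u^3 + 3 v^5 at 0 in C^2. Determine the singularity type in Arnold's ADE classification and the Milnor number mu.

Type E_{8}, Milnor number mu = 8.

The Hessian of f at 0 is [[0, 0], [0, 0]] with rank 0, so corank 2. A Groebner basis of the Jacobian ideal J(f) in C{u,v} is {v^4, u^2}; counting standard monomials gives mu = 8. Corank 2; j^3 = 3*u^3 is a perfect cube, so E-series; the 5-jet and mu = 8 give E_8.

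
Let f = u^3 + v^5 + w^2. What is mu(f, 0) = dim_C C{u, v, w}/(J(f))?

The Hessian of f at 0 is [[0, 0, 0], [0, 0, 0], [0, 0, 2]] with rank 1, so corank 2. A Groebner basis of the Jacobian ideal J(f) in C{u,v,w} is {v^4, u^2, w}; counting standard monomials gives mu = 8. Corank 2; j^3 = u^3 is a perfect cube, so E-series; the 5-jet and mu = 8 give E_8.

8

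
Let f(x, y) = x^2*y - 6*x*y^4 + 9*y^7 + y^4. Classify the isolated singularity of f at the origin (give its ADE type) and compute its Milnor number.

The Hessian of f at 0 has rank 0. Corank 2; j^3 = x^2*y has shape L^2 M (L != M), so D-series; mu = 5 gives D_5.

Type D5, Milnor number mu = 5.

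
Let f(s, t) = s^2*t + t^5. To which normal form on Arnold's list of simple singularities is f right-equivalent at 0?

The Hessian of f at 0 has rank 0. Corank 2; j^3 = s^2*t has shape L^2 M (L != M), so D-series; mu = 6 gives D_6.

D6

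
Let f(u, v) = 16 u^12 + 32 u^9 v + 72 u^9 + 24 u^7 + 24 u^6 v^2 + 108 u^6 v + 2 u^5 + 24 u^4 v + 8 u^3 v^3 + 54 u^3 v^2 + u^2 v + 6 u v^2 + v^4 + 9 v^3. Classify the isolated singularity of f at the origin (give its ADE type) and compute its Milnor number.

Type D5, Milnor number mu = 5.

The Hessian of f at 0 is [[0, 0], [0, 0]] with rank 0, so corank 2. A Groebner basis of the Jacobian ideal J(f) in C{u,v} is {u^3 - 27*u^2/4 + 243*v^2/4, u^2/4 + v^3 - 9*v^2/4, u*v + 3*v^2}; counting standard monomials gives mu = 5. Corank 2; j^3 = v*(u + 3*v)^2 has shape L^2 M (L != M), so D-series; mu = 5 gives D_5.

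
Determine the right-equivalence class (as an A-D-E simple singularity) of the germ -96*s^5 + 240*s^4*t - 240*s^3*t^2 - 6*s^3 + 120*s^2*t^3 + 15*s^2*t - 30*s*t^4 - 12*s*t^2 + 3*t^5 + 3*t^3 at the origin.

D6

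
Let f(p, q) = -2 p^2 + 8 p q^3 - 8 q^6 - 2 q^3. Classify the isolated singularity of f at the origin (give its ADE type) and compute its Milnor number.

The Hessian of f at 0 has rank 1. Corank 1: A-series; mu = 2 gives A_2.

Type A_{2}, Milnor number mu = 2.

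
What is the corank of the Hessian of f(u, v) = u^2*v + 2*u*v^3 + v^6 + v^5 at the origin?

2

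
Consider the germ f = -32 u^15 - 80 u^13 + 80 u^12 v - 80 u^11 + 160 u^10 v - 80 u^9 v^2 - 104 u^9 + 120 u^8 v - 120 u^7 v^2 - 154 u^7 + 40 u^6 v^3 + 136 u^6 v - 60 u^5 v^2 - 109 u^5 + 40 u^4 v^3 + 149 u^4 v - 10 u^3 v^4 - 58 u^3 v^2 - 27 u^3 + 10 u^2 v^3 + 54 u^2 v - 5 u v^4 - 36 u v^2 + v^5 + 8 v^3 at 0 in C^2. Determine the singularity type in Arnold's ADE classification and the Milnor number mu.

The Hessian of f at 0 has rank 0. Corank 2; j^3 = -(3*u - 2*v)^3 is a perfect cube, so E-series; the 5-jet and mu = 8 give E_8.

Type E_8, Milnor number mu = 8.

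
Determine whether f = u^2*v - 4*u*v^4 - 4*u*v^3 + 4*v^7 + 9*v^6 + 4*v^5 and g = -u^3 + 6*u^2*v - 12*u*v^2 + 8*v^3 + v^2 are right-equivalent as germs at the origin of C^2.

The Hessian of f at 0 has rank 0. Corank 2; j^3 = u^2*v has shape L^2 M (L != M), so D-series; mu = 7 gives D_7. The Hessian of g at 0 has rank 1. Corank 1: A-series; mu = 2 gives A_2. f is D_7 but g is A_2, hence not right-equivalent.

No.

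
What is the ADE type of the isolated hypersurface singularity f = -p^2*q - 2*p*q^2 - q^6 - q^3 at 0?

D7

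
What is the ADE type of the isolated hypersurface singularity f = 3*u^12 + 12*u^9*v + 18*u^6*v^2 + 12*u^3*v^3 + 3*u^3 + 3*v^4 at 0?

E6

The Hessian of f at 0 has rank 0. Corank 2; j^3 = 3*u^3 is a perfect cube, so E-series; the 4-jet and mu = 6 give E_6.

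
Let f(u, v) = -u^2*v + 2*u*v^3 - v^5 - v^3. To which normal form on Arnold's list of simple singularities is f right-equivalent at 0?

D_4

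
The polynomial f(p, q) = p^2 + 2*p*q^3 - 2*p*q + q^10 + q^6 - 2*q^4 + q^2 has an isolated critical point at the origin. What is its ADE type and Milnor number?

The Hessian of f at 0 is [[2, -2], [-2, 2]] with rank 1, so corank 1. A Groebner basis of the Jacobian ideal J(f) in C{p,q} is {p^3 - 3*p^2*q + 3*p*q^2 + p - q, p + q^3 - q}; counting standard monomials gives mu = 9. Corank 1: A-series; mu = 9 gives A_9.

Type A_{9}, Milnor number mu = 9.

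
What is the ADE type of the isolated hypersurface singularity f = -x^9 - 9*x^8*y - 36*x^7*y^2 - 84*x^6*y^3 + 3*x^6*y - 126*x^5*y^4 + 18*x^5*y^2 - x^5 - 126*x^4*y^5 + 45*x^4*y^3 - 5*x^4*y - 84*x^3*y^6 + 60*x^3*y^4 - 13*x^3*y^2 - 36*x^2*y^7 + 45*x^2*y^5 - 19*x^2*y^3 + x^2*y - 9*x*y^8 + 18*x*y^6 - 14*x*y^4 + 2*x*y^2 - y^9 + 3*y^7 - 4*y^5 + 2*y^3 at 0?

D_4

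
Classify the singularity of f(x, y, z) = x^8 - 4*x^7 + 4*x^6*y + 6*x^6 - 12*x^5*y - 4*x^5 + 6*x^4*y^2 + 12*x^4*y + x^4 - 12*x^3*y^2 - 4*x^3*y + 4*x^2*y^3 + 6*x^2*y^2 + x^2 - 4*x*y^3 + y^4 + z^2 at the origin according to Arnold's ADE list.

A3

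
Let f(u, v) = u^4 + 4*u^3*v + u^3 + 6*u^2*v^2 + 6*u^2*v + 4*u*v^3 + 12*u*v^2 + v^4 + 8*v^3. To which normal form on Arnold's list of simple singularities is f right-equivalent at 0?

The Hessian of f at 0 is [[0, 0], [0, 0]] with rank 0, so corank 2. A Groebner basis of the Jacobian ideal J(f) in C{u,v} is {v^4, u*v^2 + 5*v^3/3, u^2 + 4*u*v + 4*v^2}; counting standard monomials gives mu = 6. Corank 2; j^3 = (u + 2*v)^3 is a perfect cube, so E-series; the 4-jet and mu = 6 give E_6.

E_6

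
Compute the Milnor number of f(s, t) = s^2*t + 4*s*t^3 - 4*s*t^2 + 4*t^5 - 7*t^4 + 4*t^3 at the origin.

5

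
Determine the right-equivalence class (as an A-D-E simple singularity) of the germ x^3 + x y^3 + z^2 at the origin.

E_7

The Hessian of f at 0 has rank 1. Corank 2; j^3 = x^3 is a perfect cube, so E-series; the 4-jet and mu = 7 give E_7.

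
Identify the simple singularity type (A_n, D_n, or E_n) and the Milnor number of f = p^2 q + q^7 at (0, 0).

Type D8, Milnor number mu = 8.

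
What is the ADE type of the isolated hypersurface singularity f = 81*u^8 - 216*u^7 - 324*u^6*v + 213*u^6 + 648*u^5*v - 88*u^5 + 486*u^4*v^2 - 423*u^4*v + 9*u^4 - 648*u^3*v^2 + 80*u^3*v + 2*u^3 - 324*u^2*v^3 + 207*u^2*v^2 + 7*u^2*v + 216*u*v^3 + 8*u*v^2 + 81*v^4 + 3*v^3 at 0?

D5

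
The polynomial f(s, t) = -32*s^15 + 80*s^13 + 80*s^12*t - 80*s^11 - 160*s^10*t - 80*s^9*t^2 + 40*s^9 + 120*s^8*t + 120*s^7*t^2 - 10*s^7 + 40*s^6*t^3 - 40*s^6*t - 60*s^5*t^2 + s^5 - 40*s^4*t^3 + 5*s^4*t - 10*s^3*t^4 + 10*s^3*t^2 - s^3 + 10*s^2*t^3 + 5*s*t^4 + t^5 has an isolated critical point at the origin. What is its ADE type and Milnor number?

The Hessian of f at 0 has rank 0. Corank 2; j^3 = -s^3 is a perfect cube, so E-series; the 5-jet and mu = 8 give E_8.

Type E_{8}, Milnor number mu = 8.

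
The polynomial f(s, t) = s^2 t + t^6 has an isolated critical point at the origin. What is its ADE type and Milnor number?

Type D7, Milnor number mu = 7.

The Hessian of f at 0 has rank 0. Corank 2; j^3 = s^2*t has shape L^2 M (L != M), so D-series; mu = 7 gives D_7.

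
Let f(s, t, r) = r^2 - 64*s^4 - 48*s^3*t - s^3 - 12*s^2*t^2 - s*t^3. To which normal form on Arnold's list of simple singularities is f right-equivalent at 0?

E_{7}

The Hessian of f at 0 is [[0, 0, 0], [0, 0, 0], [0, 0, 2]] with rank 1, so corank 2. A Groebner basis of the Jacobian ideal J(f) in C{s,t,r} is {3*s^2/16 + t^4 + t^3/16, s^3, s^2*t - s^2/16 - t^3/48, s^2/2 + s*t^2 + t^3/6, r}; counting standard monomials gives mu = 7. Corank 2; j^3 = -s^3 is a perfect cube, so E-series; the 4-jet and mu = 7 give E_7.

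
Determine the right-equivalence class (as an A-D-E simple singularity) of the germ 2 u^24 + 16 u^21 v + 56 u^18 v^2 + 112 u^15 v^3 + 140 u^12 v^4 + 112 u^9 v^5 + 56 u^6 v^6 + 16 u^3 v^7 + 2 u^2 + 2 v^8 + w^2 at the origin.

A_7

The Hessian of f at 0 has rank 2. Corank 1: A-series; mu = 7 gives A_7.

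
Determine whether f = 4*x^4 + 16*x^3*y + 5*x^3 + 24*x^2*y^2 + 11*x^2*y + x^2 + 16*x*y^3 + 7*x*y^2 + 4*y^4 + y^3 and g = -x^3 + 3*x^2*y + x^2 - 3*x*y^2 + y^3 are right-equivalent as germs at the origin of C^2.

Yes.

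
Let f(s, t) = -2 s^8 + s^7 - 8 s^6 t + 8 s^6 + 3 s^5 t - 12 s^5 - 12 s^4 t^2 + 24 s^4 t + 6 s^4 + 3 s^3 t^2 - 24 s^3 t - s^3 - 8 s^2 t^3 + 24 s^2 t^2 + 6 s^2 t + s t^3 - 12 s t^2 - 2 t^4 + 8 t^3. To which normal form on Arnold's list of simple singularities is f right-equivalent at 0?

E_{7}

The Hessian of f at 0 has rank 0. Corank 2; j^3 = -(s - 2*t)^3 is a perfect cube, so E-series; the 4-jet and mu = 7 give E_7.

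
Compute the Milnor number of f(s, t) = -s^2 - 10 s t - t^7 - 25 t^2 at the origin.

6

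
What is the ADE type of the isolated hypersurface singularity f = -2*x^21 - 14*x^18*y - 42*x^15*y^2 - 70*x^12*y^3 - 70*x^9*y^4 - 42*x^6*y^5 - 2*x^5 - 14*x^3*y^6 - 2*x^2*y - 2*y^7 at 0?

D_8

The Hessian of f at 0 has rank 0. Corank 2; j^3 = -2*x^2*y has shape L^2 M (L != M), so D-series; mu = 8 gives D_8.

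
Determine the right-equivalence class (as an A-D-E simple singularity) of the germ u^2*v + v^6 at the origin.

D7

The Hessian of f at 0 is [[0, 0], [0, 0]] with rank 0, so corank 2. A Groebner basis of the Jacobian ideal J(f) in C{u,v} is {u^2/6 + v^5, u^3, u*v}; counting standard monomials gives mu = 7. Corank 2; j^3 = u^2*v has shape L^2 M (L != M), so D-series; mu = 7 gives D_7.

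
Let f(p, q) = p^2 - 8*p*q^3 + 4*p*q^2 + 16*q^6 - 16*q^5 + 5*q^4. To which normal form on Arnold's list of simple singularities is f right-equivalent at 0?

A3

The Hessian of f at 0 is [[2, 0], [0, 0]] with rank 1, so corank 1. A Groebner basis of the Jacobian ideal J(f) in C{p,q} is {p^2, p*q, p/2 + q^2}; counting standard monomials gives mu = 3. Corank 1: A-series; mu = 3 gives A_3.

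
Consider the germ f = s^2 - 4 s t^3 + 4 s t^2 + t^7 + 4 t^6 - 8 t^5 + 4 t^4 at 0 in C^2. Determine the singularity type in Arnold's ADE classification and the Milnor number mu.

Type A_{6}, Milnor number mu = 6.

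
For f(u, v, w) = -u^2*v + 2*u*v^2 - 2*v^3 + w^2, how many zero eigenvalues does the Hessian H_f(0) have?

2

The Hessian at 0 is [[0, 0, 0], [0, 0, 0], [0, 0, 2]] of rank 1; hence corank 2.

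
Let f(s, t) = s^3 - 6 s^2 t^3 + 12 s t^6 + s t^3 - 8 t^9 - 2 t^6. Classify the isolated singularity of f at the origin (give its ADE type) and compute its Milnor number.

Type E_7, Milnor number mu = 7.

The Hessian of f at 0 has rank 0. Corank 2; j^3 = s^3 is a perfect cube, so E-series; the 4-jet and mu = 7 give E_7.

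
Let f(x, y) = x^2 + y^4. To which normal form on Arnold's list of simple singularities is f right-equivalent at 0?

A_3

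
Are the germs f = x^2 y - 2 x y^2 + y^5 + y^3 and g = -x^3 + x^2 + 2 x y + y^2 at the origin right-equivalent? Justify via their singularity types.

The Hessian of f at 0 is [[0, 0], [0, 0]] with rank 0, so corank 2. A Groebner basis of the Jacobian ideal J(f) in C{x,y} is {x^2/5 + y^4 - y^2/5, x^3 - y^3, x*y - y^2}; counting standard monomials gives mu = 6. Corank 2; j^3 = y*(x - y)^2 has shape L^2 M (L != M), so D-series; mu = 6 gives D_6. The Hessian of g at 0 is [[2, 2], [2, 2]] with rank 1, so corank 1. A Groebner basis of the Jacobian ideal J(g) in C{x,y} is {y^2, x + y}; counting standard monomials gives mu = 2. Corank 1: A-series; mu = 2 gives A_2. f is D_6 but g is A_2, hence not right-equivalent.

No.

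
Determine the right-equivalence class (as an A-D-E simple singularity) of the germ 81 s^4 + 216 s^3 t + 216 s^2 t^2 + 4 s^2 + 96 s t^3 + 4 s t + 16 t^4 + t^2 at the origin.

A3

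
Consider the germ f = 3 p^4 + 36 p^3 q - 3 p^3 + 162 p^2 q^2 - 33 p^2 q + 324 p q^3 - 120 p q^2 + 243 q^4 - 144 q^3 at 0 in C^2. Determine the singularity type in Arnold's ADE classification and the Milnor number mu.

Type D_5, Milnor number mu = 5.

The Hessian of f at 0 is [[0, 0], [0, 0]] with rank 0, so corank 2. A Groebner basis of the Jacobian ideal J(f) in C{p,q} is {p*q^2 - p*q - 4*q^2, p*q/4 + q^3 + q^2, p^2 + 7*p*q + 12*q^2}; counting standard monomials gives mu = 5. Corank 2; j^3 = -3*(p + 3*q)*(p + 4*q)^2 has shape L^2 M (L != M), so D-series; mu = 5 gives D_5.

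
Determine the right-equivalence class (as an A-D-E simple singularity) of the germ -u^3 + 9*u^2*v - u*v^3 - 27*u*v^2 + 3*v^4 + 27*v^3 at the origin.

The Hessian of f at 0 has rank 0. Corank 2; j^3 = -(u - 3*v)^3 is a perfect cube, so E-series; the 4-jet and mu = 7 give E_7.

E_{7}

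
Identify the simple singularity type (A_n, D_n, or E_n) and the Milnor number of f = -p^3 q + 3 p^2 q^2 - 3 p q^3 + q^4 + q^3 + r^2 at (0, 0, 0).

The Hessian of f at 0 has rank 1. Corank 2; j^3 = q^3 is a perfect cube, so E-series; the 4-jet and mu = 7 give E_7.

Type E7, Milnor number mu = 7.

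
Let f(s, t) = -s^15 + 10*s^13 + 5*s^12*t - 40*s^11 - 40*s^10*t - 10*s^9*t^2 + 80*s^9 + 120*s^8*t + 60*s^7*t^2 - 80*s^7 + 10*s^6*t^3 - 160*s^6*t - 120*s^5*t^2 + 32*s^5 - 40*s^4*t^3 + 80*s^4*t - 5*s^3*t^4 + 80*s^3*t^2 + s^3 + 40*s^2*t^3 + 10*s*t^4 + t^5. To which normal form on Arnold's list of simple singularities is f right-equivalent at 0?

E_8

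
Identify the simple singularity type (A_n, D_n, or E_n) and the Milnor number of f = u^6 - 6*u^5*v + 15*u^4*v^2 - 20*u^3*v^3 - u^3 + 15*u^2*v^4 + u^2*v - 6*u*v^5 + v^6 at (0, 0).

The Hessian of f at 0 is [[0, 0], [0, 0]] with rank 0, so corank 2. A Groebner basis of the Jacobian ideal J(f) in C{u,v} is {u*v/6 + v^5, u*v^2, u^2 - u*v}; counting standard monomials gives mu = 7. Corank 2; j^3 = -u^2*(u - v) has shape L^2 M (L != M), so D-series; mu = 7 gives D_7.

Type D_{7}, Milnor number mu = 7.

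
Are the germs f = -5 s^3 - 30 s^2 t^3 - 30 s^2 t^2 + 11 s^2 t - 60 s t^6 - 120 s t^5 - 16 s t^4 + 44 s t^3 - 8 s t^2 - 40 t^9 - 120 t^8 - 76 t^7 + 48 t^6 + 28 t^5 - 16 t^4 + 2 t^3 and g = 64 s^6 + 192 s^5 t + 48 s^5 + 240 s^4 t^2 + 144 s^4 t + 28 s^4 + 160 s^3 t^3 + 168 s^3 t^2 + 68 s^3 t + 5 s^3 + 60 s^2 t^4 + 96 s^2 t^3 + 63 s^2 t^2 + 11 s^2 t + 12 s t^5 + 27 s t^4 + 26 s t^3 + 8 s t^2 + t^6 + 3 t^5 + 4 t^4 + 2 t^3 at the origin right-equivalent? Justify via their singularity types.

Yes.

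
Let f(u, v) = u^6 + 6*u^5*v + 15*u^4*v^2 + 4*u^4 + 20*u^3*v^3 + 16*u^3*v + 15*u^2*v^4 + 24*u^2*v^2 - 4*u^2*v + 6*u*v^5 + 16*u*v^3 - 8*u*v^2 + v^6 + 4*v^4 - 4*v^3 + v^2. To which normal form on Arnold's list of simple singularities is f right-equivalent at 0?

The Hessian of f at 0 has rank 1. Corank 1: A-series; mu = 5 gives A_5.

A_5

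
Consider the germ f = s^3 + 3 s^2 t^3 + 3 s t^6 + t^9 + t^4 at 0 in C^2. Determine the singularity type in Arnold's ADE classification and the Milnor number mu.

The Hessian of f at 0 has rank 0. Corank 2; j^3 = s^3 is a perfect cube, so E-series; the 4-jet and mu = 6 give E_6.

Type E6, Milnor number mu = 6.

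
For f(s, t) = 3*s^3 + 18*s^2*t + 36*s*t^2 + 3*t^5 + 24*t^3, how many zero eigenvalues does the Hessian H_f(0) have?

The Hessian at 0 is [[0, 0], [0, 0]] of rank 0; hence corank 2.

2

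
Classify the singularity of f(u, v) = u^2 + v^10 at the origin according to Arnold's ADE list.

The Hessian of f at 0 has rank 1. Corank 1: A-series; mu = 9 gives A_9.

A_9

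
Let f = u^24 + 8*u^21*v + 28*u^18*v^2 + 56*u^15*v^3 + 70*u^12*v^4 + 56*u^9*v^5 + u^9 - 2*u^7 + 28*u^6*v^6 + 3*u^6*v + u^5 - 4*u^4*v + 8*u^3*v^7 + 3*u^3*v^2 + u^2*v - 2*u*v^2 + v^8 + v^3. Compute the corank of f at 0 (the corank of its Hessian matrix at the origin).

2

Hessian at 0 has rank 0.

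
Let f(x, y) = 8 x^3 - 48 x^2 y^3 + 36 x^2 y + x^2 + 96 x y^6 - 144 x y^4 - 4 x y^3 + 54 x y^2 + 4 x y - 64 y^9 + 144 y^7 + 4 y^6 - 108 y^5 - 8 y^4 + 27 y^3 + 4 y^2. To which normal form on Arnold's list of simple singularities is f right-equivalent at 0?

A2

The Hessian of f at 0 has rank 1. Corank 1: A-series; mu = 2 gives A_2.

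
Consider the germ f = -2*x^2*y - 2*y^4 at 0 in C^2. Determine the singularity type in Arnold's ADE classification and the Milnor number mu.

Type D_{5}, Milnor number mu = 5.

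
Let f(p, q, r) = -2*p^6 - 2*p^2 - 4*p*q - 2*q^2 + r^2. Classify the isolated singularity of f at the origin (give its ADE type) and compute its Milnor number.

Type A_5, Milnor number mu = 5.

The Hessian of f at 0 is [[-4, -4, 0], [-4, -4, 0], [0, 0, 2]] with rank 2, so corank 1. A Groebner basis of the Jacobian ideal J(f) in C{p,q,r} is {q^5, p + q, r}; counting standard monomials gives mu = 5. Corank 1: A-series; mu = 5 gives A_5.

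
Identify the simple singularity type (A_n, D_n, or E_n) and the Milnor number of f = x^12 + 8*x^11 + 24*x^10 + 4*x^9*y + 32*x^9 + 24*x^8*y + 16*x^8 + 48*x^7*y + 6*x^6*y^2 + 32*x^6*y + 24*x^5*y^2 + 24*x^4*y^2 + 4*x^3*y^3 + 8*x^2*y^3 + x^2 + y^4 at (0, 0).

Type A_{3}, Milnor number mu = 3.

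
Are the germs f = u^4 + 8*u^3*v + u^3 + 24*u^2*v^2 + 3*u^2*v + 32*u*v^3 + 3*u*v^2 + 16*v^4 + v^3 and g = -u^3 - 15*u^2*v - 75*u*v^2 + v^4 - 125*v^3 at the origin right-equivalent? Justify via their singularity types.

The Hessian of f at 0 is [[0, 0], [0, 0]] with rank 0, so corank 2. A Groebner basis of the Jacobian ideal J(f) in C{u,v} is {v^4, u*v^2 + 4*v^3/3, u^2 + 2*u*v + v^2}; counting standard monomials gives mu = 6. Corank 2; j^3 = (u + v)^3 is a perfect cube, so E-series; the 4-jet and mu = 6 give E_6. The Hessian of g at 0 is [[0, 0], [0, 0]] with rank 0, so corank 2. A Groebner basis of the Jacobian ideal J(g) in C{u,v} is {v^3, u^2 + 10*u*v + 25*v^2}; counting standard monomials gives mu = 6. Corank 2; j^3 = -(u + 5*v)^3 is a perfect cube, so E-series; the 4-jet and mu = 6 give E_6. Both have type E_6, hence right-equivalent.

Yes.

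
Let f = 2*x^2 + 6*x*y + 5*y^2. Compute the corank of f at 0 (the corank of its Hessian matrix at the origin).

0

The Hessian at 0 is [[4, 6], [6, 10]] of rank 2; hence corank 0.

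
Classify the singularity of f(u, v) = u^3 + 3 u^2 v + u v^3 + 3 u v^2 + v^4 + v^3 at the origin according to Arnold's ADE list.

The Hessian of f at 0 has rank 0. Corank 2; j^3 = (u + v)^3 is a perfect cube, so E-series; the 4-jet and mu = 7 give E_7.

E7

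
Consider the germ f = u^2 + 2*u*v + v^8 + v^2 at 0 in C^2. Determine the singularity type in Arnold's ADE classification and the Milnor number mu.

The Hessian of f at 0 is [[2, 2], [2, 2]] with rank 1, so corank 1. A Groebner basis of the Jacobian ideal J(f) in C{u,v} is {v^7, u + v}; counting standard monomials gives mu = 7. Corank 1: A-series; mu = 7 gives A_7.

Type A_7, Milnor number mu = 7.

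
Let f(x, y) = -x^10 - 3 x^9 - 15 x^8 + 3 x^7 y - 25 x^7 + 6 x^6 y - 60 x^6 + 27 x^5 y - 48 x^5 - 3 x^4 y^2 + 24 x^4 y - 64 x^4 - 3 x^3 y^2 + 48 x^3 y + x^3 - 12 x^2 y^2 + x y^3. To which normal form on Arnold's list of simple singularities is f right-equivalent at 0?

The Hessian of f at 0 has rank 0. Corank 2; j^3 = x^3 is a perfect cube, so E-series; the 4-jet and mu = 7 give E_7.

E7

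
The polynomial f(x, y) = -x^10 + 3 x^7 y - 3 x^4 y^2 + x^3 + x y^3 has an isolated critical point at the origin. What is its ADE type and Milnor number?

Type E_{7}, Milnor number mu = 7.

The Hessian of f at 0 is [[0, 0], [0, 0]] with rank 0, so corank 2. A Groebner basis of the Jacobian ideal J(f) in C{x,y} is {x^3, x*y^2, 3*x^2 + y^3}; counting standard monomials gives mu = 7. Corank 2; j^3 = x^3 is a perfect cube, so E-series; the 4-jet and mu = 7 give E_7.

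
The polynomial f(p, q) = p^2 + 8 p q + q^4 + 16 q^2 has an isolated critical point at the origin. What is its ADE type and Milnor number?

Type A_{3}, Milnor number mu = 3.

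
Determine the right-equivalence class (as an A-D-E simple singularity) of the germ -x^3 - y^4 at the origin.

The Hessian of f at 0 has rank 0. Corank 2; j^3 = -x^3 is a perfect cube, so E-series; the 4-jet and mu = 6 give E_6.

E_{6}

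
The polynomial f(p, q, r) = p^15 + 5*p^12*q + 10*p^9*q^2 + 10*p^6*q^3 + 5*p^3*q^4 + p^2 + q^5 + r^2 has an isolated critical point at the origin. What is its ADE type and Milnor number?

The Hessian of f at 0 has rank 2. Corank 1: A-series; mu = 4 gives A_4.

Type A4, Milnor number mu = 4.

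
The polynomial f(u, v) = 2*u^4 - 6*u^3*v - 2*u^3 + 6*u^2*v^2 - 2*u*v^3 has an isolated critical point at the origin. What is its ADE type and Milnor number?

The Hessian of f at 0 has rank 0. Corank 2; j^3 = -2*u^3 is a perfect cube, so E-series; the 4-jet and mu = 7 give E_7.

Type E7, Milnor number mu = 7.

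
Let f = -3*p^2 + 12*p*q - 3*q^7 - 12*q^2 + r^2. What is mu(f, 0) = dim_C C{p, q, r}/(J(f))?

6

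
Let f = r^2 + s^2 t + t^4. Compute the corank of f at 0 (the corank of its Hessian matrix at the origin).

2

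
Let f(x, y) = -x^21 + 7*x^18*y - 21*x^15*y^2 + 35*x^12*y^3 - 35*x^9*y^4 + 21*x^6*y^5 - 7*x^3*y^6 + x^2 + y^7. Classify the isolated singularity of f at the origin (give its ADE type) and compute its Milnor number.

The Hessian of f at 0 has rank 1. Corank 1: A-series; mu = 6 gives A_6.

Type A6, Milnor number mu = 6.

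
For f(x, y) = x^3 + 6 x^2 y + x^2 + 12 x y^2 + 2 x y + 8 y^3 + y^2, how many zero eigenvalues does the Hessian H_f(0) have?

Hessian at 0 has rank 1.

1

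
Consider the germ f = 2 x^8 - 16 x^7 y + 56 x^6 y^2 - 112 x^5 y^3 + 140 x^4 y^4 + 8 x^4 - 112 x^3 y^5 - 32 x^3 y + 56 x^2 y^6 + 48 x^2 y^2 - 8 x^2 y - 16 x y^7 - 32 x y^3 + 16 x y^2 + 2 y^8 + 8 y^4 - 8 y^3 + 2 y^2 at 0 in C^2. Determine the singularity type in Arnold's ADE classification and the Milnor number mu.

Type A7, Milnor number mu = 7.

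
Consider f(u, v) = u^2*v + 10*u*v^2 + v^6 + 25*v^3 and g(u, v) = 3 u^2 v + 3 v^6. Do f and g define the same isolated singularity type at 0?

The Hessian of f at 0 is [[0, 0], [0, 0]] with rank 0, so corank 2. A Groebner basis of the Jacobian ideal J(f) in C{u,v} is {u^2/6 + v^5 - 25*v^2/6, u^3 + 125*v^3, u*v + 5*v^2}; counting standard monomials gives mu = 7. Corank 2; j^3 = v*(u + 5*v)^2 has shape L^2 M (L != M), so D-series; mu = 7 gives D_7. The Hessian of g at 0 is [[0, 0], [0, 0]] with rank 0, so corank 2. A Groebner basis of the Jacobian ideal J(g) in C{u,v} is {u^2/6 + v^5, u^3, u*v}; counting standard monomials gives mu = 7. Corank 2; j^3 = 3*u^2*v has shape L^2 M (L != M), so D-series; mu = 7 gives D_7. Both have type D_7, hence right-equivalent.

Yes.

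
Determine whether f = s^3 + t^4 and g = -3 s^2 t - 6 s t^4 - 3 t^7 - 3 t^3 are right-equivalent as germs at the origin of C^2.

No.

The Hessian of f at 0 has rank 0. Corank 2; j^3 = s^3 is a perfect cube, so E-series; the 4-jet and mu = 6 give E_6. The Hessian of g at 0 has rank 0. Corank 2; j^3 = -3*t*(s^2 + t^2) splits into three distinct lines over C (the quadratic factor has nonzero discriminant), so D_4. f is E_6 but g is D_4, hence not right-equivalent.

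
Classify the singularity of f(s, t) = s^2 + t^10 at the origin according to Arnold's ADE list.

The Hessian of f at 0 has rank 1. Corank 1: A-series; mu = 9 gives A_9.

A_{9}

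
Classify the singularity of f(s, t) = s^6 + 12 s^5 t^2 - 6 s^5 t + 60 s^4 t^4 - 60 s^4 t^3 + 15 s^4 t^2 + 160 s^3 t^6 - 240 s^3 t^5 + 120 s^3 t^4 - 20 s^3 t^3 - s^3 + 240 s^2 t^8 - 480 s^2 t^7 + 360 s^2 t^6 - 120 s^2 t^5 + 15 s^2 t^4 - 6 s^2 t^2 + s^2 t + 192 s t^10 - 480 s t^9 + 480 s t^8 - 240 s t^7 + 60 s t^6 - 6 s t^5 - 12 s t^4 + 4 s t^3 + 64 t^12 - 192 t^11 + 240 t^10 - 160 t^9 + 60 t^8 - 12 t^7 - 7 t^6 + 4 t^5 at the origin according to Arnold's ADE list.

D_7

The Hessian of f at 0 has rank 0. Corank 2; j^3 = -s^2*(s - t) has shape L^2 M (L != M), so D-series; mu = 7 gives D_7.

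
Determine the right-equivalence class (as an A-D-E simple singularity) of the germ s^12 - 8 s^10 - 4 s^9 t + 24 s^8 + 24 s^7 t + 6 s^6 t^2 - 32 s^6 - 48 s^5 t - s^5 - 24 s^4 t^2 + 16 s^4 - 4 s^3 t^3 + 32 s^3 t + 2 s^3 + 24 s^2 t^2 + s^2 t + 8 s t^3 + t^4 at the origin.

The Hessian of f at 0 is [[0, 0], [0, 0]] with rank 0, so corank 2. A Groebner basis of the Jacobian ideal J(f) in C{s,t} is {s*t^2, -s*t/8 + t^3, s^2 + s*t/2}; counting standard monomials gives mu = 5. Corank 2; j^3 = s^2*(2*s + t) has shape L^2 M (L != M), so D-series; mu = 5 gives D_5.

D_{5}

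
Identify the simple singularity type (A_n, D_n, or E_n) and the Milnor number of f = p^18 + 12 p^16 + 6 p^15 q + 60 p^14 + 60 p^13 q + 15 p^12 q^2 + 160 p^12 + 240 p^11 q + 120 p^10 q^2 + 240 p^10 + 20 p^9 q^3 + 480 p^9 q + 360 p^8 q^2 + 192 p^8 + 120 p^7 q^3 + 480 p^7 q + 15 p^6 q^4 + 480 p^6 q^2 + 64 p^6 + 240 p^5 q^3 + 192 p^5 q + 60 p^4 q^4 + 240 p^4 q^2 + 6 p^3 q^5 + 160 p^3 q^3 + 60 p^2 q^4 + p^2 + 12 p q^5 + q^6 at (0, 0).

Type A_5, Milnor number mu = 5.

The Hessian of f at 0 has rank 1. Corank 1: A-series; mu = 5 gives A_5.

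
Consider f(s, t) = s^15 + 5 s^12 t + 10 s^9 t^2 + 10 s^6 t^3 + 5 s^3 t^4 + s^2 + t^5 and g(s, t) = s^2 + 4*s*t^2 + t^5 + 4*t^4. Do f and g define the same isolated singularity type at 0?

Yes.

The Hessian of f at 0 has rank 1. Corank 1: A-series; mu = 4 gives A_4. The Hessian of g at 0 has rank 1. Corank 1: A-series; mu = 4 gives A_4. Both have type A_4, hence right-equivalent.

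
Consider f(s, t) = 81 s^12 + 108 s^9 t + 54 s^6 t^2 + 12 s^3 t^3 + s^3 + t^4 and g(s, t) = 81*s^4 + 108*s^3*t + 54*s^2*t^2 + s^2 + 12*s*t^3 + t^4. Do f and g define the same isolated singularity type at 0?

The Hessian of f at 0 has rank 0. Corank 2; j^3 = s^3 is a perfect cube, so E-series; the 4-jet and mu = 6 give E_6. The Hessian of g at 0 has rank 1. Corank 1: A-series; mu = 3 gives A_3. f is E_6 but g is A_3, hence not right-equivalent.

No.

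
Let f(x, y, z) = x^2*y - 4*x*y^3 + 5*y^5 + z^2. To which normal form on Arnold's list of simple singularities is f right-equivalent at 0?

D6

The Hessian of f at 0 is [[0, 0, 0], [0, 0, 0], [0, 0, 2]] with rank 1, so corank 2. A Groebner basis of the Jacobian ideal J(f) in C{x,y,z} is {x^3, x^2*y, 2*x^2 + x*y^2, -x*y/2 + y^3, z}; counting standard monomials gives mu = 6. Corank 2; j^3 = x^2*y has shape L^2 M (L != M), so D-series; mu = 6 gives D_6.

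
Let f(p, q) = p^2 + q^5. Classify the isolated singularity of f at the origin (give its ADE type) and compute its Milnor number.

The Hessian of f at 0 has rank 1. Corank 1: A-series; mu = 4 gives A_4.

Type A_{4}, Milnor number mu = 4.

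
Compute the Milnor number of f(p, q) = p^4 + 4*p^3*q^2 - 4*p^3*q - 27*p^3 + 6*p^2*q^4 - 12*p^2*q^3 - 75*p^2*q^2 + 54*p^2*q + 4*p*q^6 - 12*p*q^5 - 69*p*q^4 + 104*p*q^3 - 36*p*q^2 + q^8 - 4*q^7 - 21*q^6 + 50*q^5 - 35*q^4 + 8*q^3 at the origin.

6

The Hessian of f at 0 has rank 0. Corank 2; j^3 = -(3*p - 2*q)^3 is a perfect cube, so E-series; the 4-jet and mu = 6 give E_6.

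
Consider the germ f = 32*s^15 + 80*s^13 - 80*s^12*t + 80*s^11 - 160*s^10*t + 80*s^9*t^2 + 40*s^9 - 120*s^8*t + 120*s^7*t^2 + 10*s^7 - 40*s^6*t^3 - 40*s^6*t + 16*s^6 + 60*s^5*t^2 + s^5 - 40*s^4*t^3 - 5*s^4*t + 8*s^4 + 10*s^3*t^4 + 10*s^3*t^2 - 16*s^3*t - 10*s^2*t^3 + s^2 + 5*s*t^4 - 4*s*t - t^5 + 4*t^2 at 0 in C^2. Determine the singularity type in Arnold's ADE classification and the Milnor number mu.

The Hessian of f at 0 is [[2, -4], [-4, 8]] with rank 1, so corank 1. A Groebner basis of the Jacobian ideal J(f) in C{s,t} is {s/32 + t^3 - t/16, s^2 - 4*t^2, s*t - 2*t^2}; counting standard monomials gives mu = 4. Corank 1: A-series; mu = 4 gives A_4.

Type A_4, Milnor number mu = 4.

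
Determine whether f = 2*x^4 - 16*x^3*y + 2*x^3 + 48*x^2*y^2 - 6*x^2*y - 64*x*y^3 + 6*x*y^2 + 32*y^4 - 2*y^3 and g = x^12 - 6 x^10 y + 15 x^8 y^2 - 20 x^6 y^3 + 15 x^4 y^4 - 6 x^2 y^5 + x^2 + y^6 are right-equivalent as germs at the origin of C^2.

No.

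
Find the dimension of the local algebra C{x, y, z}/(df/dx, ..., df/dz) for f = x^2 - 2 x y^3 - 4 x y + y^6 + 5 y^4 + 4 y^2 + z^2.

3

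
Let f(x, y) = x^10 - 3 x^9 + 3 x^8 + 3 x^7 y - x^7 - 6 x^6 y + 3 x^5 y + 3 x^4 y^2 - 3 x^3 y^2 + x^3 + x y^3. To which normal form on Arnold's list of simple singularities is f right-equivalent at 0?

E7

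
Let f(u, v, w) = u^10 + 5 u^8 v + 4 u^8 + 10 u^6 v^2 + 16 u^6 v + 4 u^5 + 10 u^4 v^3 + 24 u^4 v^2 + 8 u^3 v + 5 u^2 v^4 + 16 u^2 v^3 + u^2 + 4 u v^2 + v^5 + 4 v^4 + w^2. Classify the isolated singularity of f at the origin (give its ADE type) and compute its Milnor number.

Type A4, Milnor number mu = 4.

The Hessian of f at 0 is [[2, 0, 0], [0, 0, 0], [0, 0, 2]] with rank 2, so corank 1. A Groebner basis of the Jacobian ideal J(f) in C{u,v,w} is {u^2, u/2 + v^2, w}; counting standard monomials gives mu = 4. Corank 1: A-series; mu = 4 gives A_4.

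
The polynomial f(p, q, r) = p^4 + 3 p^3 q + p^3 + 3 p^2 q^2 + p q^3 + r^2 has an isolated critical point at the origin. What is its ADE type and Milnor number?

Type E7, Milnor number mu = 7.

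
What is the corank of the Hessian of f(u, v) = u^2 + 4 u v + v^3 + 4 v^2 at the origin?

Hessian at 0 has rank 1.

1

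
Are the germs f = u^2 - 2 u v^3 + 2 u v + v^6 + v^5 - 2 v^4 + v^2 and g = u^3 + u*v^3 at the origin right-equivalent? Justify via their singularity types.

No.

The Hessian of f at 0 is [[2, 2], [2, 2]] with rank 1, so corank 1. A Groebner basis of the Jacobian ideal J(f) in C{u,v} is {-u + v^3 - v, u^2 - v^2, u*v + v^2}; counting standard monomials gives mu = 4. Corank 1: A-series; mu = 4 gives A_4. The Hessian of g at 0 is [[0, 0], [0, 0]] with rank 0, so corank 2. A Groebner basis of the Jacobian ideal J(g) in C{u,v} is {u^3, u*v^2, 3*u^2 + v^3}; counting standard monomials gives mu = 7. Corank 2; j^3 = u^3 is a perfect cube, so E-series; the 4-jet and mu = 7 give E_7. f is A_4 but g is E_7, hence not right-equivalent.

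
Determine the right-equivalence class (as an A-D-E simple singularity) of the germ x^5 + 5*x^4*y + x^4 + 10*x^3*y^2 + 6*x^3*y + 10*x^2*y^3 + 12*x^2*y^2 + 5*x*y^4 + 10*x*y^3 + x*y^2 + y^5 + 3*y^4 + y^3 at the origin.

The Hessian of f at 0 has rank 0. Corank 2; j^3 = y^2*(x + y) has shape L^2 M (L != M), so D-series; mu = 5 gives D_5.

D5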